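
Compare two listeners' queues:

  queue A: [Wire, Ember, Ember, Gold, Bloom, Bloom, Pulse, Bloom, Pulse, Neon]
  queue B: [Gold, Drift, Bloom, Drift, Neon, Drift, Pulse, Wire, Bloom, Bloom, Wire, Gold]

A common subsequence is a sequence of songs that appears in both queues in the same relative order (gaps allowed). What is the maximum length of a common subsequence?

Match Gold at queue A[4]=queue B[1], Bloom at queue A[5]=queue B[3], Bloom at queue A[6]=queue B[9], Bloom at queue A[8]=queue B[10] — 4 songs in the same relative order in both. dp[10][12] = 4 confirms this is the maximum.

4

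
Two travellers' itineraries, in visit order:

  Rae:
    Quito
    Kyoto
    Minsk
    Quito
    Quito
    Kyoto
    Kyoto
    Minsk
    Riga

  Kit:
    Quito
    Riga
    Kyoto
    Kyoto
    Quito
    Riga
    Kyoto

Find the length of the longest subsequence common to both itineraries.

4

One common subsequence of length 4: Quito [1,1] → Kyoto [2,4] → Quito [4,5] → Kyoto [7,7]. dp[9][7] = 4 confirms this is the maximum.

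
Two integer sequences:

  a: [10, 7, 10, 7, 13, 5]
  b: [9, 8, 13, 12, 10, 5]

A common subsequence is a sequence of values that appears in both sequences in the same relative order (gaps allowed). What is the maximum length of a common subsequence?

Pick 10 (a #3, b #5), 5 (a #6, b #6); all 2 values appear in both, in order, and the DP table's final entry dp[6][6] is also 2, so no common subsequence is longer.

2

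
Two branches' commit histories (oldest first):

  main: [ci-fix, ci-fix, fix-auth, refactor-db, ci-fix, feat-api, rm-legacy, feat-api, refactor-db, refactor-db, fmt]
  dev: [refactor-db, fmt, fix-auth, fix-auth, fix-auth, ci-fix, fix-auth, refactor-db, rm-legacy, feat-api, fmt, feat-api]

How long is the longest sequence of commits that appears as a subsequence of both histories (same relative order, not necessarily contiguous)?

One common subsequence of length 6: ci-fix at main[2]=dev[6]; then fix-auth at main[3]=dev[7]; then refactor-db at main[4]=dev[8]; then rm-legacy at main[7]=dev[9]; then feat-api at main[8]=dev[10]; then fmt at main[11]=dev[11]. The LCS DP gives dp[11][12] = 6, so this is optimal.

6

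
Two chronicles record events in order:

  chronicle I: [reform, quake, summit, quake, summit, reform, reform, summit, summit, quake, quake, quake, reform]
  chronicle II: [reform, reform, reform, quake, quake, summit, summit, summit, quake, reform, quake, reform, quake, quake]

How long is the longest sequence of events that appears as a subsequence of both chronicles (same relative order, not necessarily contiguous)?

9

Taking reform (chronicle I #1, chronicle II #3), quake (chronicle I #2, chronicle II #4), quake (chronicle I #4, chronicle II #5), summit (chronicle I #5, chronicle II #6), summit (chronicle I #8, chronicle II #7), summit (chronicle I #9, chronicle II #8), quake (chronicle I #10, chronicle II #11), quake (chronicle I #11, chronicle II #13), quake (chronicle I #12, chronicle II #14) gives a common subsequence of length 9. The LCS DP gives dp[13][14] = 9, so this is optimal.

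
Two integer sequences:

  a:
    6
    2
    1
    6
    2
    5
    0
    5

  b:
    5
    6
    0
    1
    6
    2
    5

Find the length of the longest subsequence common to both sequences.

5

Pick 6 at a[1]=b[2]; then 1 at a[3]=b[4]; then 6 at a[4]=b[5]; then 2 at a[5]=b[6]; then 5 at a[8]=b[7]; all 5 values appear in both, in order. Since dp[8][7] = 5, nothing longer is possible.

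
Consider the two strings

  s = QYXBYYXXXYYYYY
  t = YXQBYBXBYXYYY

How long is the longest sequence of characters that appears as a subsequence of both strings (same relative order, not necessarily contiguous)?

One common subsequence of length 9: Q at s[1]=t[3]; then Y at s[2]=t[5]; then X at s[3]=t[7]; then B at s[4]=t[8]; then Y at s[6]=t[9]; then X at s[9]=t[10]; then Y at s[12]=t[11]; then Y at s[13]=t[12]; then Y at s[14]=t[13]. dp[14][13] = 9 confirms this is the maximum.

9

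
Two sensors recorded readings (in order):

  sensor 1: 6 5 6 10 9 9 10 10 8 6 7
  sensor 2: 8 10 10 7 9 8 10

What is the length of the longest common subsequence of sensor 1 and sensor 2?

Let dp[i][j] be the LCS length of the first i values of sensor 1 and the first j values of sensor 2. dp[i][j] = dp[i-1][j-1]+1 when the i-th and j-th values match, else max(dp[i-1][j], dp[i][j-1]).
    ·  8 10 10  7  9  8 10
 ·  0  0  0  0  0  0  0  0
 6  0  0  0  0  0  0  0  0
 5  0  0  0  0  0  0  0  0
 6  0  0  0  0  0  0  0  0
10  0  0  1  1  1  1  1  1
 9  0  0  1  1  1  2  2  2
 9  0  0  1  1  1  2  2  2
10  0  0  1  2  2  2  2  3
10  0  0  1  2  2  2  2  3
 8  0  1  1  2  2  2  3  3
 6  0  1  1  2  2  2  3  3
 7  0  1  1  2  3  3  3  3
dp[11][7] = 3. One LCS (by backtracking along matches): 10, 9, 10.

3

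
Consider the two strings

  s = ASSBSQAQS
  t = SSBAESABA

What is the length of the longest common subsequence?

Taking S [2,1] → S [3,2] → B [4,3] → S [5,6] → A [7,9] gives a common subsequence of length 5. The LCS DP gives dp[9][9] = 5, so this is optimal.

5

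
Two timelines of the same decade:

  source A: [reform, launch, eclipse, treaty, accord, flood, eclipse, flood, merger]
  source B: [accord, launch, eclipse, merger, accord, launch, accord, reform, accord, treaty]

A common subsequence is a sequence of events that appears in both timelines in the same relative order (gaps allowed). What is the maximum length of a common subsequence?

One common subsequence of length 3: launch (source A #2, source B #2), then eclipse (source A #3, source B #3), then treaty (source A #4, source B #10), and the DP table's final entry dp[9][10] is also 3, so no common subsequence is longer.

3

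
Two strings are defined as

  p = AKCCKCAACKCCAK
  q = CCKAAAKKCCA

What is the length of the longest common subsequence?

9

One common subsequence of length 9: C [3,1] → C [4,2] → K [5,3] → A [7,5] → A [8,6] → K [10,8] → C [11,9] → C [12,10] → A [13,11]. Since dp[14][11] = 9, nothing longer is possible.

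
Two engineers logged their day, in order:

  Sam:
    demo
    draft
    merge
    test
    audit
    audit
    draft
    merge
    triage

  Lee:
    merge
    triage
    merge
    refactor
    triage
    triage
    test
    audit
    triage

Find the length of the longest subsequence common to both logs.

Match merge at Sam[3]=Lee[3], then test at Sam[4]=Lee[7], then audit at Sam[6]=Lee[8], then triage at Sam[9]=Lee[9] — 4 tasks in the same relative order in both. The LCS DP gives dp[9][9] = 4, so this is optimal.

4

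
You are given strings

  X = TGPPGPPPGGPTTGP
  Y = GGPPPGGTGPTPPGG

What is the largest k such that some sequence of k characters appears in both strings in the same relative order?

10

Taking G [2,1] → G [5,2] → P [6,3] → P [7,4] → P [8,5] → G [9,7] → G [10,9] → P [11,10] → T [12,11] → G [14,15] gives a common subsequence of length 10. The LCS DP gives dp[15][15] = 10, so this is optimal.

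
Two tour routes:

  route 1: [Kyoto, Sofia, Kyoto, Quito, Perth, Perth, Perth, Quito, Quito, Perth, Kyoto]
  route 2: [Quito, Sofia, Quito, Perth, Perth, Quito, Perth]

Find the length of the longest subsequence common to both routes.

One common subsequence of length 6: Sofia (route 1 #2, route 2 #2); then Quito (route 1 #4, route 2 #3); then Perth (route 1 #6, route 2 #4); then Perth (route 1 #7, route 2 #5); then Quito (route 1 #9, route 2 #6); then Perth (route 1 #10, route 2 #7). dp[11][7] = 6 confirms this is the maximum.

6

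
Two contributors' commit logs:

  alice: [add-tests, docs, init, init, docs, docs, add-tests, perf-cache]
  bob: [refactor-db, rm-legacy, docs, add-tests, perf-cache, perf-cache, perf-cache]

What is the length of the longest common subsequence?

3

Match docs at alice[6]=bob[3]; then add-tests at alice[7]=bob[4]; then perf-cache at alice[8]=bob[7] — 3 commits in the same relative order in both. dp[8][7] = 3 confirms this is the maximum.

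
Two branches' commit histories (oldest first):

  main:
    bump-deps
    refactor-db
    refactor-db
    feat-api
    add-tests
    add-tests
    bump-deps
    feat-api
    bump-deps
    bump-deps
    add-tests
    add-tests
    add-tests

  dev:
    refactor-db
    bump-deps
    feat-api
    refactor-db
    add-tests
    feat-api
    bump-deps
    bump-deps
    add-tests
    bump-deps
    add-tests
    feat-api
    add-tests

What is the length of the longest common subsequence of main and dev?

9

Match bump-deps [1,2], then refactor-db [3,4], then add-tests [6,5], then feat-api [8,6], then bump-deps [9,7], then bump-deps [10,8], then add-tests [11,9], then add-tests [12,11], then add-tests [13,13] — 9 commits in the same relative order in both. dp[13][13] = 9 confirms this is the maximum.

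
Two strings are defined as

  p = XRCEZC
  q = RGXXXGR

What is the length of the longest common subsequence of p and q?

One common subsequence of length 2: X (p #1, q #5); then R (p #2, q #7). dp[6][7] = 2 confirms this is the maximum.

2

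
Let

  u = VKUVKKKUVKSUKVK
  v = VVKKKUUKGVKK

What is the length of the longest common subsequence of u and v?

Match V (u #1, v #1); then V (u #4, v #2); then K (u #5, v #3); then K (u #6, v #4); then K (u #7, v #5); then U (u #8, v #6); then U (u #12, v #7); then K (u #13, v #8); then V (u #14, v #10); then K (u #15, v #12) — 10 characters in the same relative order in both, and the DP table's final entry dp[15][12] is also 10, so no common subsequence is longer.

10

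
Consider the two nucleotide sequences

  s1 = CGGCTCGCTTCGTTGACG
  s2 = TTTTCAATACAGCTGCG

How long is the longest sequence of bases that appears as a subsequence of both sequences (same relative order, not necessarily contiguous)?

9

Match C [1,5] → T [5,8] → C [6,10] → G [7,12] → C [11,13] → T [14,14] → G [15,15] → C [17,16] → G [18,17] — 9 bases in the same relative order in both, and the DP table's final entry dp[18][17] is also 9, so no common subsequence is longer.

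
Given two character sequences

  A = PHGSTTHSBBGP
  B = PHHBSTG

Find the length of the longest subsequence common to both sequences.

One common subsequence of length 5: P [1,1]; then H [2,3]; then S [4,5]; then T [6,6]; then G [11,7]. dp[12][7] = 5 confirms this is the maximum.

5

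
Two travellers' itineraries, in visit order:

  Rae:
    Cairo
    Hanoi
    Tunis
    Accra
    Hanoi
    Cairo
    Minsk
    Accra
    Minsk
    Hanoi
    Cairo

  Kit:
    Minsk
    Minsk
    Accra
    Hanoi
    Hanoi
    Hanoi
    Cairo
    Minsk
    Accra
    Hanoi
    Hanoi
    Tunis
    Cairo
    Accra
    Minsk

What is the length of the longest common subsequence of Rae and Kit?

7

One common subsequence of length 7: Hanoi (Rae #2, Kit #5), Hanoi (Rae #5, Kit #6), Cairo (Rae #6, Kit #7), Minsk (Rae #7, Kit #8), Accra (Rae #8, Kit #9), Hanoi (Rae #10, Kit #11), Cairo (Rae #11, Kit #13). The LCS DP gives dp[11][15] = 7, so this is optimal.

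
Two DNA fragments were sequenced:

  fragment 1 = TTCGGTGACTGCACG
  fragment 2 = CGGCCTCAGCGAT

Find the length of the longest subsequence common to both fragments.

Match C (fragment 1 #3, fragment 2 #1); then G (fragment 1 #4, fragment 2 #2); then G (fragment 1 #5, fragment 2 #3); then C (fragment 1 #9, fragment 2 #5); then T (fragment 1 #10, fragment 2 #6); then C (fragment 1 #12, fragment 2 #7); then A (fragment 1 #13, fragment 2 #8); then C (fragment 1 #14, fragment 2 #10); then G (fragment 1 #15, fragment 2 #11) — 9 bases in the same relative order in both. dp[15][13] = 9 confirms this is the maximum.

9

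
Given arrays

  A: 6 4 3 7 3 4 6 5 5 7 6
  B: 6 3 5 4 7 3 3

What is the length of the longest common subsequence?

Let dp[i][j] be the LCS length of the first i values of A and the first j values of B. dp[i][j] = dp[i-1][j-1]+1 when the i-th and j-th values match, else max(dp[i-1][j], dp[i][j-1]).
    ·  6  3  5  4  7  3  3
 ·  0  0  0  0  0  0  0  0
 6  0  1  1  1  1  1  1  1
 4  0  1  1  1  2  2  2  2
 3  0  1  2  2  2  2  3  3
 7  0  1  2  2  2  3  3  3
 3  0  1  2  2  2  3  4  4
 4  0  1  2  2  3  3  4  4
 6  0  1  2  2  3  3  4  4
 5  0  1  2  3  3  3  4  4
 5  0  1  2  3  3  3  4  4
 7  0  1  2  3  3  4  4  4
 6  0  1  2  3  3  4  4  4
dp[11][7] = 4. One LCS (by backtracking along matches): 6, 4, 3, 3.

4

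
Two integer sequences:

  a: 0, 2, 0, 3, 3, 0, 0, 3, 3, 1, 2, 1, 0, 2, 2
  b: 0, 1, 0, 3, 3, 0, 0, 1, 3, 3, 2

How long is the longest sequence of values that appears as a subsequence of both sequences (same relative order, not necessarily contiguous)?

One common subsequence of length 9: 0 at a[1]=b[1] → 0 at a[3]=b[3] → 3 at a[4]=b[4] → 3 at a[5]=b[5] → 0 at a[6]=b[6] → 0 at a[7]=b[7] → 3 at a[8]=b[9] → 3 at a[9]=b[10] → 2 at a[15]=b[11], and the DP table's final entry dp[15][11] is also 9, so no common subsequence is longer.

9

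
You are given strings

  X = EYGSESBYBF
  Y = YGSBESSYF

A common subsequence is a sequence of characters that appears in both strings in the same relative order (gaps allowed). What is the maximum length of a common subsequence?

Let dp[i][j] be the LCS length of the first i characters of X and the first j characters of Y. dp[i][j] = dp[i-1][j-1]+1 when the i-th and j-th characters match, else max(dp[i-1][j], dp[i][j-1]).
    ·  Y  G  S  B  E  S  S  Y  F
 ·  0  0  0  0  0  0  0  0  0  0
 E  0  0  0  0  0  1  1  1  1  1
 Y  0  1  1  1  1  1  1  1  2  2
 G  0  1  2  2  2  2  2  2  2  2
 S  0  1  2  3  3  3  3  3  3  3
 E  0  1  2  3  3  4  4  4  4  4
 S  0  1  2  3  3  4  5  5  5  5
 B  0  1  2  3  4  4  5  5  5  5
 Y  0  1  2  3  4  4  5  5  6  6
 B  0  1  2  3  4  4  5  5  6  6
 F  0  1  2  3  4  4  5  5  6  7
dp[10][9] = 7. One LCS (by backtracking along matches): YGSESYF.

7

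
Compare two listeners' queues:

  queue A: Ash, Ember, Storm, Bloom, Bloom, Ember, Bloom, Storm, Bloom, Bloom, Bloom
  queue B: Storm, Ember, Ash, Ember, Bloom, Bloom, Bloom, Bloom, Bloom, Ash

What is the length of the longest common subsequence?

Match Ash at queue A[1]=queue B[3] → Ember at queue A[2]=queue B[4] → Bloom at queue A[4]=queue B[5] → Bloom at queue A[5]=queue B[6] → Bloom at queue A[7]=queue B[7] → Bloom at queue A[9]=queue B[8] → Bloom at queue A[10]=queue B[9] — 7 songs in the same relative order in both. dp[11][10] = 7 confirms this is the maximum.

7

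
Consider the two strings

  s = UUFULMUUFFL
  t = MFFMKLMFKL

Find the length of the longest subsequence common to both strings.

Pick F at s[3]=t[3], L at s[5]=t[6], M at s[6]=t[7], F at s[9]=t[8], L at s[11]=t[10]; all 5 characters appear in both, in order. dp[11][10] = 5 confirms this is the maximum.

5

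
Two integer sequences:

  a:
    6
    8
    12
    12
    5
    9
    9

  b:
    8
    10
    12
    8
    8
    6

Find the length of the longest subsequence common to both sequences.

2

Pick 8 (a #2, b #1) → 12 (a #3, b #3); all 2 values appear in both, in order. The LCS DP gives dp[7][6] = 2, so this is optimal.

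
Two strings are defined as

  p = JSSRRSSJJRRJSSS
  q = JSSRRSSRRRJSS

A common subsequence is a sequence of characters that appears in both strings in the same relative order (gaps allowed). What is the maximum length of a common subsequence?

12

Pick J (p #1, q #1), then S (p #2, q #2), then S (p #3, q #3), then R (p #4, q #4), then R (p #5, q #5), then S (p #6, q #6), then S (p #7, q #7), then R (p #10, q #9), then R (p #11, q #10), then J (p #12, q #11), then S (p #14, q #12), then S (p #15, q #13); all 12 characters appear in both, in order. dp[15][13] = 12 confirms this is the maximum.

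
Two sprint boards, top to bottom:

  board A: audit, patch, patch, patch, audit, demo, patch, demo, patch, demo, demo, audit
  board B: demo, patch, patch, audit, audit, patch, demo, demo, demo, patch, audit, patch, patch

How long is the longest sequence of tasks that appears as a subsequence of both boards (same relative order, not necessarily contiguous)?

Taking patch at board A[2]=board B[2], patch at board A[3]=board B[3], audit at board A[5]=board B[5], patch at board A[7]=board B[6], demo at board A[8]=board B[7], demo at board A[10]=board B[8], demo at board A[11]=board B[9], audit at board A[12]=board B[11] gives a common subsequence of length 8. dp[12][13] = 8 confirms this is the maximum.

8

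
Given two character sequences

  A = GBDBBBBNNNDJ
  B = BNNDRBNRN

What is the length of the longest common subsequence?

5

Match B (A #2, B #1), then D (A #3, B #4), then B (A #7, B #6), then N (A #8, B #7), then N (A #10, B #9) — 5 characters in the same relative order in both. Since dp[12][9] = 5, nothing longer is possible.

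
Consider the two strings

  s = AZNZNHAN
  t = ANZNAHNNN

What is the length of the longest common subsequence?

6

Pick A at s[1]=t[1] → N at s[3]=t[2] → Z at s[4]=t[3] → N at s[5]=t[4] → H at s[6]=t[6] → N at s[8]=t[9]; all 6 characters appear in both, in order. The LCS DP gives dp[8][9] = 6, so this is optimal.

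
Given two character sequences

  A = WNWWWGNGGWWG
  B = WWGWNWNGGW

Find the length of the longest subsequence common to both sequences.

8

Match W (A #1, B #1) → W (A #3, B #2) → W (A #4, B #4) → W (A #5, B #6) → N (A #7, B #7) → G (A #8, B #8) → G (A #9, B #9) → W (A #11, B #10) — 8 characters in the same relative order in both. Since dp[12][10] = 8, nothing longer is possible.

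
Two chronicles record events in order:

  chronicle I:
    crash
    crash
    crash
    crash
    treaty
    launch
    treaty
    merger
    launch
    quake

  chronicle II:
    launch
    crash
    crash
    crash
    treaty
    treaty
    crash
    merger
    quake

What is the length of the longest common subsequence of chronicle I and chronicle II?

7

Pick crash at chronicle I[2]=chronicle II[2], then crash at chronicle I[3]=chronicle II[3], then crash at chronicle I[4]=chronicle II[4], then treaty at chronicle I[5]=chronicle II[5], then treaty at chronicle I[7]=chronicle II[6], then merger at chronicle I[8]=chronicle II[8], then quake at chronicle I[10]=chronicle II[9]; all 7 events appear in both, in order. dp[10][9] = 7 confirms this is the maximum.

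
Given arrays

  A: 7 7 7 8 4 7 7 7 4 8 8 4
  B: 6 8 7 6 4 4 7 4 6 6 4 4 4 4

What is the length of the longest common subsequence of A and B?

5

Pick 7 [1,3]; then 7 [2,7]; then 4 [5,12]; then 4 [9,13]; then 4 [12,14]; all 5 values appear in both, in order. Since dp[12][14] = 5, nothing longer is possible.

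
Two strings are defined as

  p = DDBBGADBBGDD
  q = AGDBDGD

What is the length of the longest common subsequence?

Let dp[i][j] be the LCS length of the first i characters of p and the first j characters of q. dp[i][j] = dp[i-1][j-1]+1 when the i-th and j-th characters match, else max(dp[i-1][j], dp[i][j-1]).
    ·  A  G  D  B  D  G  D
 ·  0  0  0  0  0  0  0  0
 D  0  0  0  1  1  1  1  1
 D  0  0  0  1  1  2  2  2
 B  0  0  0  1  2  2  2  2
 B  0  0  0  1  2  2  2  2
 G  0  0  1  1  2  2  3  3
 A  0  1  1  1  2  2  3  3
 D  0  1  1  2  2  3  3  4
 B  0  1  1  2  3  3  3  4
 B  0  1  1  2  3  3  3  4
 G  0  1  2  2  3  3  4  4
 D  0  1  2  3  3  4  4  5
 D  0  1  2  3  3  4  4  5
dp[12][7] = 5. One LCS (by backtracking along matches): DBDGD.

5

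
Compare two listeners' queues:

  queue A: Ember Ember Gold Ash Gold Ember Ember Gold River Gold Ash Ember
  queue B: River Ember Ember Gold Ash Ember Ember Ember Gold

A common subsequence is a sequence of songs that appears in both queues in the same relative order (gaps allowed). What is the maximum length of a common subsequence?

7

One common subsequence of length 7: Ember at queue A[1]=queue B[2]; then Ember at queue A[2]=queue B[3]; then Gold at queue A[3]=queue B[4]; then Ash at queue A[4]=queue B[5]; then Ember at queue A[6]=queue B[7]; then Ember at queue A[7]=queue B[8]; then Gold at queue A[10]=queue B[9]. dp[12][9] = 7 confirms this is the maximum.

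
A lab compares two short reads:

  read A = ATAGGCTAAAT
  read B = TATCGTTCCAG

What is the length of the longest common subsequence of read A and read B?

5

Match A [1,2]; then T [2,3]; then G [4,5]; then C [6,9]; then A [8,10] — 5 bases in the same relative order in both, and the DP table's final entry dp[11][11] is also 5, so no common subsequence is longer.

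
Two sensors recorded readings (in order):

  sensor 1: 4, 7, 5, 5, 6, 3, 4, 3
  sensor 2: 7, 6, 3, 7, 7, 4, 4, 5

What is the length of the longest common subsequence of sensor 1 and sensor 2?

4

Let dp[i][j] be the LCS length of the first i values of sensor 1 and the first j values of sensor 2. dp[i][j] = dp[i-1][j-1]+1 when the i-th and j-th values match, else max(dp[i-1][j], dp[i][j-1]).
    ·  7  6  3  7  7  4  4  5
 ·  0  0  0  0  0  0  0  0  0
 4  0  0  0  0  0  0  1  1  1
 7  0  1  1  1  1  1  1  1  1
 5  0  1  1  1  1  1  1  1  2
 5  0  1  1  1  1  1  1  1  2
 6  0  1  2  2  2  2  2  2  2
 3  0  1  2  3  3  3  3  3  3
 4  0  1  2  3  3  3  4  4  4
 3  0  1  2  3  3  3  4  4  4
dp[8][8] = 4. One LCS (by backtracking along matches): 7, 6, 3, 4.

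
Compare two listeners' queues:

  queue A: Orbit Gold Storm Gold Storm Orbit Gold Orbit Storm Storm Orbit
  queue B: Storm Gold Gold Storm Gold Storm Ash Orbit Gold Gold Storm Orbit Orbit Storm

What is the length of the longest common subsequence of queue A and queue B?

8

Pick Gold at queue A[2]=queue B[3], Storm at queue A[3]=queue B[4], Gold at queue A[4]=queue B[5], Storm at queue A[5]=queue B[6], Orbit at queue A[6]=queue B[8], Gold at queue A[7]=queue B[10], Orbit at queue A[8]=queue B[13], Storm at queue A[10]=queue B[14]; all 8 songs appear in both, in order, and the DP table's final entry dp[11][14] is also 8, so no common subsequence is longer.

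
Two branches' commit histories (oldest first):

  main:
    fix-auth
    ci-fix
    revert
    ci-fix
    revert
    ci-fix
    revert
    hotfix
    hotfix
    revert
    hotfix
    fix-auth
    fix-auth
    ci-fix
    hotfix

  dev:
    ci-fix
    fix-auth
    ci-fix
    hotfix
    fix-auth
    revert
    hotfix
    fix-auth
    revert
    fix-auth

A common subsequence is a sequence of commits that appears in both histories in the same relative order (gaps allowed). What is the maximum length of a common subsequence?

Pick fix-auth (main #1, dev #2); then ci-fix (main #6, dev #3); then hotfix (main #8, dev #4); then revert (main #10, dev #6); then hotfix (main #11, dev #7); then fix-auth (main #12, dev #8); then fix-auth (main #13, dev #10); all 7 commits appear in both, in order. Since dp[15][10] = 7, nothing longer is possible.

7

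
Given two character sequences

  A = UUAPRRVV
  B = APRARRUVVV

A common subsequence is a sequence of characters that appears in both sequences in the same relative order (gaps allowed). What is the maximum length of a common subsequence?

6

Let dp[i][j] be the LCS length of the first i characters of A and the first j characters of B. dp[i][j] = dp[i-1][j-1]+1 when the i-th and j-th characters match, else max(dp[i-1][j], dp[i][j-1]).
    ·  A  P  R  A  R  R  U  V  V  V
 ·  0  0  0  0  0  0  0  0  0  0  0
 U  0  0  0  0  0  0  0  1  1  1  1
 U  0  0  0  0  0  0  0  1  1  1  1
 A  0  1  1  1  1  1  1  1  1  1  1
 P  0  1  2  2  2  2  2  2  2  2  2
 R  0  1  2  3  3  3  3  3  3  3  3
 R  0  1  2  3  3  4  4  4  4  4  4
 V  0  1  2  3  3  4  4  4  5  5  5
 V  0  1  2  3  3  4  4  4  5  6  6
dp[8][10] = 6. One LCS (by backtracking along matches): APRRVV.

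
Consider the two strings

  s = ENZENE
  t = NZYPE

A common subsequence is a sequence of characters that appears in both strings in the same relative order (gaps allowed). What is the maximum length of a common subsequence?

3

Let dp[i][j] be the LCS length of the first i characters of s and the first j characters of t. dp[i][j] = dp[i-1][j-1]+1 when the i-th and j-th characters match, else max(dp[i-1][j], dp[i][j-1]).
    ·  N  Z  Y  P  E
 ·  0  0  0  0  0  0
 E  0  0  0  0  0  1
 N  0  1  1  1  1  1
 Z  0  1  2  2  2  2
 E  0  1  2  2  2  3
 N  0  1  2  2  2  3
 E  0  1  2  2  2  3
dp[6][5] = 3. One LCS (by backtracking along matches): NZE.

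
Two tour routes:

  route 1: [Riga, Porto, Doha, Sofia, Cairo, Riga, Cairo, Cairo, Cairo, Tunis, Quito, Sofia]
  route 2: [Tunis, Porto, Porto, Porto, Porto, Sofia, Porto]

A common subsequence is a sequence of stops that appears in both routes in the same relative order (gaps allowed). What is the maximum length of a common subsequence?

2

One common subsequence of length 2: Porto (route 1 #2, route 2 #5); then Sofia (route 1 #4, route 2 #6). dp[12][7] = 2 confirms this is the maximum.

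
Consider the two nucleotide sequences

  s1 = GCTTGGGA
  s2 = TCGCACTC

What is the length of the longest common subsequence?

Pick G [1,3], C [2,6], T [3,7]; all 3 bases appear in both, in order. The LCS DP gives dp[8][8] = 3, so this is optimal.

3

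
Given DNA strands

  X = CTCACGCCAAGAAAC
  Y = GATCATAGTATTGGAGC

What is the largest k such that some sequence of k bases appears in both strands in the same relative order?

8

One common subsequence of length 8: C at X[1]=Y[4] → T at X[2]=Y[6] → A at X[4]=Y[7] → G at X[6]=Y[8] → A at X[9]=Y[10] → A at X[10]=Y[15] → G at X[11]=Y[16] → C at X[15]=Y[17], and the DP table's final entry dp[15][17] is also 8, so no common subsequence is longer.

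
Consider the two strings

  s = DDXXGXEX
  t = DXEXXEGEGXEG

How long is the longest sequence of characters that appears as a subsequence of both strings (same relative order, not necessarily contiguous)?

6

Let dp[i][j] be the LCS length of the first i characters of s and the first j characters of t. dp[i][j] = dp[i-1][j-1]+1 when the i-th and j-th characters match, else max(dp[i-1][j], dp[i][j-1]).
    ·  D  X  E  X  X  E  G  E  G  X  E  G
 ·  0  0  0  0  0  0  0  0  0  0  0  0  0
 D  0  1  1  1  1  1  1  1  1  1  1  1  1
 D  0  1  1  1  1  1  1  1  1  1  1  1  1
 X  0  1  2  2  2  2  2  2  2  2  2  2  2
 X  0  1  2  2  3  3  3  3  3  3  3  3  3
 G  0  1  2  2  3  3  3  4  4  4  4  4  4
 X  0  1  2  2  3  4  4  4  4  4  5  5  5
 E  0  1  2  3  3  4  5  5  5  5  5  6  6
 X  0  1  2  3  4  4  5  5  5  5  6  6  6
dp[8][12] = 6. One LCS (by backtracking along matches): DXXGXE.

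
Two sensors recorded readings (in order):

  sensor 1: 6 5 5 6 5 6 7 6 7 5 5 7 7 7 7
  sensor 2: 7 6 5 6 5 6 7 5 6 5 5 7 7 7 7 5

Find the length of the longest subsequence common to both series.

One common subsequence of length 13: 6 [1,2] → 5 [3,3] → 6 [4,4] → 5 [5,5] → 6 [6,6] → 7 [7,7] → 6 [8,9] → 5 [10,10] → 5 [11,11] → 7 [12,12] → 7 [13,13] → 7 [14,14] → 7 [15,15]. Since dp[15][16] = 13, nothing longer is possible.

13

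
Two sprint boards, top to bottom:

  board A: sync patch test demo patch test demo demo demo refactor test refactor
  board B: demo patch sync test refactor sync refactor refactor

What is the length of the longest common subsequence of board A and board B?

5

Match demo (board A #4, board B #1), patch (board A #5, board B #2), test (board A #6, board B #4), refactor (board A #10, board B #7), refactor (board A #12, board B #8) — 5 tasks in the same relative order in both. The LCS DP gives dp[12][8] = 5, so this is optimal.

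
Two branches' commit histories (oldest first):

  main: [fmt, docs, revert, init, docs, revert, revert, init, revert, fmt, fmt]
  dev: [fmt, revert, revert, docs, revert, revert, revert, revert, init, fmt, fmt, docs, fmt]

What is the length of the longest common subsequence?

Match fmt [1,1], docs [2,4], revert [3,6], revert [6,7], revert [7,8], init [8,9], fmt [10,11], fmt [11,13] — 8 commits in the same relative order in both. Since dp[11][13] = 8, nothing longer is possible.

8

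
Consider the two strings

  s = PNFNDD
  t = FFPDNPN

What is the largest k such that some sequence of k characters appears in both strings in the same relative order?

3

Match P at s[1]=t[3]; then N at s[2]=t[5]; then N at s[4]=t[7] — 3 characters in the same relative order in both. dp[6][7] = 3 confirms this is the maximum.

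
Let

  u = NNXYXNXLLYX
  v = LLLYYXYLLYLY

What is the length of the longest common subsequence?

Pick X (u #3, v #6), Y (u #4, v #7), L (u #8, v #9), L (u #9, v #11), Y (u #10, v #12); all 5 characters appear in both, in order. Since dp[11][12] = 5, nothing longer is possible.

5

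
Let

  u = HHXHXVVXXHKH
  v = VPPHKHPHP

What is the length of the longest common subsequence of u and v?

Let dp[i][j] be the LCS length of the first i characters of u and the first j characters of v. dp[i][j] = dp[i-1][j-1]+1 when the i-th and j-th characters match, else max(dp[i-1][j], dp[i][j-1]).
    ·  V  P  P  H  K  H  P  H  P
 ·  0  0  0  0  0  0  0  0  0  0
 H  0  0  0  0  1  1  1  1  1  1
 H  0  0  0  0  1  1  2  2  2  2
 X  0  0  0  0  1  1  2  2  2  2
 H  0  0  0  0  1  1  2  2  3  3
 X  0  0  0  0  1  1  2  2  3  3
 V  0  1  1  1  1  1  2  2  3  3
 V  0  1  1  1  1  1  2  2  3  3
 X  0  1  1  1  1  1  2  2  3  3
 X  0  1  1  1  1  1  2  2  3  3
 H  0  1  1  1  2  2  2  2  3  3
 K  0  1  1  1  2  3  3  3  3  3
 H  0  1  1  1  2  3  4  4  4  4
dp[12][9] = 4. One LCS (by backtracking along matches): VHKH.

4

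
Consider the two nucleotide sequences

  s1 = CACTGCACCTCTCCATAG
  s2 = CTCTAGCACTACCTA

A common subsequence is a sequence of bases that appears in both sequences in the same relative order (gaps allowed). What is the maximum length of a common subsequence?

12

Taking C [1,1], then C [3,3], then T [4,4], then G [5,6], then C [6,7], then A [7,8], then C [9,9], then T [10,10], then C [13,12], then C [14,13], then T [16,14], then A [17,15] gives a common subsequence of length 12, and the DP table's final entry dp[18][15] is also 12, so no common subsequence is longer.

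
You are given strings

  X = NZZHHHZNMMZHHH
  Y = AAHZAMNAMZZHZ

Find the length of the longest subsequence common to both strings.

Pick H (X #6, Y #3) → Z (X #7, Y #4) → N (X #8, Y #7) → M (X #9, Y #9) → Z (X #11, Y #11) → H (X #12, Y #12); all 6 characters appear in both, in order. The LCS DP gives dp[14][13] = 6, so this is optimal.

6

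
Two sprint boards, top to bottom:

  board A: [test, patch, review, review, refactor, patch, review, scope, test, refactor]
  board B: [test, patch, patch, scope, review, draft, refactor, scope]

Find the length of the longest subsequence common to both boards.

5

One common subsequence of length 5: test (board A #1, board B #1), then patch (board A #2, board B #3), then review (board A #3, board B #5), then refactor (board A #5, board B #7), then scope (board A #8, board B #8), and the DP table's final entry dp[10][8] is also 5, so no common subsequence is longer.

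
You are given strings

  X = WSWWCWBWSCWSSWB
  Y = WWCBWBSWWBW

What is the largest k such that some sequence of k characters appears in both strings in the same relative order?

Pick W (X #3, Y #1), then W (X #4, Y #2), then C (X #5, Y #3), then W (X #6, Y #5), then B (X #7, Y #6), then S (X #9, Y #7), then W (X #11, Y #8), then W (X #14, Y #9), then B (X #15, Y #10); all 9 characters appear in both, in order. dp[15][11] = 9 confirms this is the maximum.

9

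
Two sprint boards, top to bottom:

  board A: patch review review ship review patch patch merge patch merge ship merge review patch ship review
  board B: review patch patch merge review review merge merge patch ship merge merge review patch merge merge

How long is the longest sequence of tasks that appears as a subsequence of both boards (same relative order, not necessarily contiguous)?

One common subsequence of length 9: patch at board A[1]=board B[3]; then review at board A[2]=board B[5]; then review at board A[3]=board B[6]; then merge at board A[8]=board B[8]; then patch at board A[9]=board B[9]; then merge at board A[10]=board B[11]; then merge at board A[12]=board B[12]; then review at board A[13]=board B[13]; then patch at board A[14]=board B[14]. dp[16][16] = 9 confirms this is the maximum.

9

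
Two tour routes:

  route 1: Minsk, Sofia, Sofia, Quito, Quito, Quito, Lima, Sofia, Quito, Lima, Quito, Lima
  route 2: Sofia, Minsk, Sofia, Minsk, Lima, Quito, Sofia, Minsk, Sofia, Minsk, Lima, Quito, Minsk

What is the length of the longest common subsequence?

6

Match Minsk at route 1[1]=route 2[2]; then Sofia at route 1[2]=route 2[3]; then Sofia at route 1[3]=route 2[7]; then Sofia at route 1[8]=route 2[9]; then Lima at route 1[10]=route 2[11]; then Quito at route 1[11]=route 2[12] — 6 stops in the same relative order in both. The LCS DP gives dp[12][13] = 6, so this is optimal.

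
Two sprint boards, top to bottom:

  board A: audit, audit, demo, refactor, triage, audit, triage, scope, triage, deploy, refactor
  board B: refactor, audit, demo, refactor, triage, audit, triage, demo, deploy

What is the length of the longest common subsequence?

One common subsequence of length 7: audit [2,2], demo [3,3], refactor [4,4], triage [5,5], audit [6,6], triage [7,7], deploy [10,9], and the DP table's final entry dp[11][9] is also 7, so no common subsequence is longer.

7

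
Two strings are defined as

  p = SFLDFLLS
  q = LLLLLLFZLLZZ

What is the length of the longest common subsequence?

4

Let dp[i][j] be the LCS length of the first i characters of p and the first j characters of q. dp[i][j] = dp[i-1][j-1]+1 when the i-th and j-th characters match, else max(dp[i-1][j], dp[i][j-1]).
    ·  L  L  L  L  L  L  F  Z  L  L  Z  Z
 ·  0  0  0  0  0  0  0  0  0  0  0  0  0
 S  0  0  0  0  0  0  0  0  0  0  0  0  0
 F  0  0  0  0  0  0  0  1  1  1  1  1  1
 L  0  1  1  1  1  1  1  1  1  2  2  2  2
 D  0  1  1  1  1  1  1  1  1  2  2  2  2
 F  0  1  1  1  1  1  1  2  2  2  2  2  2
 L  0  1  2  2  2  2  2  2  2  3  3  3  3
 L  0  1  2  3  3  3  3  3  3  3  4  4  4
 S  0  1  2  3  3  3  3  3  3  3  4  4  4
dp[8][12] = 4. One LCS (by backtracking along matches): LFLL.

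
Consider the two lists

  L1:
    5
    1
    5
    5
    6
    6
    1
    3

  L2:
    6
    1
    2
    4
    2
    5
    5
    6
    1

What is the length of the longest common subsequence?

Pick 1 [2,2] → 5 [3,6] → 5 [4,7] → 6 [6,8] → 1 [7,9]; all 5 values appear in both, in order. Since dp[8][9] = 5, nothing longer is possible.

5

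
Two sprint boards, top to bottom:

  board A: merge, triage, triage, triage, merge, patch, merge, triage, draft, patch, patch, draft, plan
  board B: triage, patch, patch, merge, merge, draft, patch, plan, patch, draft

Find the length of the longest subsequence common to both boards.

7

One common subsequence of length 7: triage (board A #2, board B #1), then merge (board A #5, board B #4), then merge (board A #7, board B #5), then draft (board A #9, board B #6), then patch (board A #10, board B #7), then patch (board A #11, board B #9), then draft (board A #12, board B #10). Since dp[13][10] = 7, nothing longer is possible.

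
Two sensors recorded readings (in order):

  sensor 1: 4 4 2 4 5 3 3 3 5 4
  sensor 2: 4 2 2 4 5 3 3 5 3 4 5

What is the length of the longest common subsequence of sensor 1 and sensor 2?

Match 4 at sensor 1[1]=sensor 2[1] → 2 at sensor 1[3]=sensor 2[3] → 4 at sensor 1[4]=sensor 2[4] → 5 at sensor 1[5]=sensor 2[5] → 3 at sensor 1[6]=sensor 2[6] → 3 at sensor 1[7]=sensor 2[7] → 3 at sensor 1[8]=sensor 2[9] → 5 at sensor 1[9]=sensor 2[11] — 8 values in the same relative order in both. dp[10][11] = 8 confirms this is the maximum.

8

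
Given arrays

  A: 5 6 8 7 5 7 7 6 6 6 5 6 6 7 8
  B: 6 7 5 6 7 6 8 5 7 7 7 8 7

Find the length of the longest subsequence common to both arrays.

8

Pick 5 (A #1, B #3); then 6 (A #2, B #6); then 8 (A #3, B #7); then 5 (A #5, B #8); then 7 (A #6, B #9); then 7 (A #7, B #10); then 7 (A #14, B #11); then 8 (A #15, B #12); all 8 values appear in both, in order. Since dp[15][13] = 8, nothing longer is possible.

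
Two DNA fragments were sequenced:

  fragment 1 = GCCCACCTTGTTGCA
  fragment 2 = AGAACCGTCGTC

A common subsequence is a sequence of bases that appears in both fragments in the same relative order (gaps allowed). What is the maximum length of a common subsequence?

Pick G [1,2], A [5,4], C [6,5], C [7,6], T [8,8], G [10,10], T [12,11], C [14,12]; all 8 bases appear in both, in order, and the DP table's final entry dp[15][12] is also 8, so no common subsequence is longer.

8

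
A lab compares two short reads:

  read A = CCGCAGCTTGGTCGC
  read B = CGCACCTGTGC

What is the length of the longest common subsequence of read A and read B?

10

One common subsequence of length 10: C at read A[2]=read B[1], then G at read A[3]=read B[2], then C at read A[4]=read B[3], then A at read A[5]=read B[4], then C at read A[7]=read B[6], then T at read A[9]=read B[7], then G at read A[11]=read B[8], then T at read A[12]=read B[9], then G at read A[14]=read B[10], then C at read A[15]=read B[11]. The LCS DP gives dp[15][11] = 10, so this is optimal.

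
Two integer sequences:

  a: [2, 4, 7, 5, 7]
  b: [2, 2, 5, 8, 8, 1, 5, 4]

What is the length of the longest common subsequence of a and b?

2

Pick 2 at a[1]=b[2] → 4 at a[2]=b[8]; all 2 values appear in both, in order. Since dp[5][8] = 2, nothing longer is possible.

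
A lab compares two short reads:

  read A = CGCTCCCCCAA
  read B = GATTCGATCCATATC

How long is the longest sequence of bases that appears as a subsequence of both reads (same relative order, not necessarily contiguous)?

7

Match C (read A #1, read B #5); then G (read A #2, read B #6); then T (read A #4, read B #8); then C (read A #8, read B #9); then C (read A #9, read B #10); then A (read A #10, read B #11); then A (read A #11, read B #13) — 7 bases in the same relative order in both. dp[11][15] = 7 confirms this is the maximum.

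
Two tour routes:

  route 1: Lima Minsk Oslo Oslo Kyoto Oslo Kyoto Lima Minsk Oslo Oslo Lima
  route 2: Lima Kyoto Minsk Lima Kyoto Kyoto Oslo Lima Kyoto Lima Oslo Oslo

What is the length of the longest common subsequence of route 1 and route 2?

8

Match Lima (route 1 #1, route 2 #1) → Minsk (route 1 #2, route 2 #3) → Kyoto (route 1 #5, route 2 #6) → Oslo (route 1 #6, route 2 #7) → Kyoto (route 1 #7, route 2 #9) → Lima (route 1 #8, route 2 #10) → Oslo (route 1 #10, route 2 #11) → Oslo (route 1 #11, route 2 #12) — 8 stops in the same relative order in both. The LCS DP gives dp[12][12] = 8, so this is optimal.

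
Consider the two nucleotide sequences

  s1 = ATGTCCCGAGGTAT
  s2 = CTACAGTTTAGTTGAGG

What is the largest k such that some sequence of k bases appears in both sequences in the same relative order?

8

Pick A [1,5] → T [2,9] → G [3,11] → T [4,13] → G [8,14] → A [9,15] → G [10,16] → G [11,17]; all 8 bases appear in both, in order, and the DP table's final entry dp[14][17] is also 8, so no common subsequence is longer.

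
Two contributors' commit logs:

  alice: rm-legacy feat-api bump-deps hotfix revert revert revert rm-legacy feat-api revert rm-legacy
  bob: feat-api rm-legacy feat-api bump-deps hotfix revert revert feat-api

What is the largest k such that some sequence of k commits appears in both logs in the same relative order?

7

One common subsequence of length 7: rm-legacy at alice[1]=bob[2] → feat-api at alice[2]=bob[3] → bump-deps at alice[3]=bob[4] → hotfix at alice[4]=bob[5] → revert at alice[6]=bob[6] → revert at alice[7]=bob[7] → feat-api at alice[9]=bob[8]. Since dp[11][8] = 7, nothing longer is possible.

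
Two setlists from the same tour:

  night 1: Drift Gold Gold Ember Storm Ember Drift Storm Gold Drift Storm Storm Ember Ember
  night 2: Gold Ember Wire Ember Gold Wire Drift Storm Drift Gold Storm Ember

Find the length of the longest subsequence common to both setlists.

8

One common subsequence of length 8: Gold (night 1 #3, night 2 #1), Ember (night 1 #4, night 2 #2), Ember (night 1 #6, night 2 #4), Drift (night 1 #7, night 2 #7), Storm (night 1 #8, night 2 #8), Gold (night 1 #9, night 2 #10), Storm (night 1 #12, night 2 #11), Ember (night 1 #14, night 2 #12). The LCS DP gives dp[14][12] = 8, so this is optimal.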